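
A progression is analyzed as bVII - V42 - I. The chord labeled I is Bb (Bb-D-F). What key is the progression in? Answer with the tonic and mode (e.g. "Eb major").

Bb major

The anchor chord is a major triad on Bb, labeled I.
If Bb is scale degree 1 and the mode makes that degree carry a major triad, the tonic is Bb and the mode is major.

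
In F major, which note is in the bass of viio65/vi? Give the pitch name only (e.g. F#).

The applied chord viio65/vi is rooted on C#: C#-E-G-Bb.
The figure 65 means first inversion — the third is in the bass.

E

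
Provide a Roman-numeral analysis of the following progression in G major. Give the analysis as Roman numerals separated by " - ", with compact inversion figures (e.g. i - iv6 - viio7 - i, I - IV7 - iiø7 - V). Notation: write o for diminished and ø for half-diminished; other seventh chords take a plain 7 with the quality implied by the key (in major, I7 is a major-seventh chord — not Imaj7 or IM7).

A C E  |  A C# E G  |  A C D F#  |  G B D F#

A-C-E has root A, degree 2 in G major, so ii.
A-C#-E-G: chromatic; A is V of V, so V7/V.
A-C-D-F# has root D, degree 5 in G major, so V43.
G-B-D-F#: major seventh chord on G = scale degree 1 → I7.

ii - V7/V - V43 - I7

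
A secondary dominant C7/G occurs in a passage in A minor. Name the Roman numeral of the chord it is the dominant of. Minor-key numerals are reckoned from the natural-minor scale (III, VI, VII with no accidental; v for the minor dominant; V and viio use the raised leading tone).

The chord is a dominant seventh chord on C.
A dominant resolves down a perfect fifth: C → F. In A minor, F is scale degree 6, i.e. VI.

VI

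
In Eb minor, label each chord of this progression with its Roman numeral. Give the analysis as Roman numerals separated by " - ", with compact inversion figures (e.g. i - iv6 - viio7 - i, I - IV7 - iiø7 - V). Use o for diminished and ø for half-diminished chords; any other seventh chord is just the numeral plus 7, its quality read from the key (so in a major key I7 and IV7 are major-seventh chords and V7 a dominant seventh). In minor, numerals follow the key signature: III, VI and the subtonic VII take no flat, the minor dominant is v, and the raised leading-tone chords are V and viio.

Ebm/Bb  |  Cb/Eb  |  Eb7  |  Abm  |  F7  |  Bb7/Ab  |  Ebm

Ebm/Bb: minor triad on Eb = scale degree 1 → i64.
Cb/Eb: major triad on Cb = scale degree 6 → VI6.
Eb7: a dominant seventh chord on Eb, the applied dominant of iv → V7/iv.
Abm has root Ab, degree 4 in Eb minor, so iv.
F7: a dominant seventh chord on F, the applied dominant of V → V7/V.
Bb7/Ab: root Bb is the dominant; dominant seventh chord there is V42.
Ebm: root Eb is the tonic; minor triad there is i.

i64 - VI6 - V7/iv - iv - V7/V - V42 - i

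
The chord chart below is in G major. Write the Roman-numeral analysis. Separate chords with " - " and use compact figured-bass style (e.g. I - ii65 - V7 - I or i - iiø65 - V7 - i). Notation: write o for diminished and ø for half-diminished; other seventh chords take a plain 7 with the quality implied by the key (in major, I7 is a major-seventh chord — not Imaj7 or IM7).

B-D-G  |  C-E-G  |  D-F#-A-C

B-D-G: major triad on G = scale degree 1 → I6.
C-E-G has root C, degree 4 in G major, so IV.
D-F#-A-C: root D is the dominant; dominant seventh chord there is V7.

I6 - IV - V7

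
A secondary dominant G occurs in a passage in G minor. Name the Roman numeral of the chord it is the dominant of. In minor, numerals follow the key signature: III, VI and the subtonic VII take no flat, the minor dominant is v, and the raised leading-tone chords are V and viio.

iv

The chord is a major triad on G.
A dominant resolves down a perfect fifth: G → C. In G minor, C is scale degree 4, i.e. iv.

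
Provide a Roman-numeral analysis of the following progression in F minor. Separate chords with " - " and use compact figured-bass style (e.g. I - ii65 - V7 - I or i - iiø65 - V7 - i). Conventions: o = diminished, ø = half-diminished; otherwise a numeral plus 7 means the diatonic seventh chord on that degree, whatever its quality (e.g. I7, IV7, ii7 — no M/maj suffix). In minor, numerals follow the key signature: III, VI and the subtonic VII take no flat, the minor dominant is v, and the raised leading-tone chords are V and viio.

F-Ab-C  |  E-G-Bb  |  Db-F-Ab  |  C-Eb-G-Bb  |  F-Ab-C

i - viio - VI - v7 - i

F-Ab-C: root F is the tonic; minor triad there is i.
E-G-Bb: root E is the leading tone; diminished triad there is viio.
Db-F-Ab: major triad on Db = scale degree 6 → VI.
C-Eb-G-Bb: root C is the dominant; minor seventh chord there is v7.
F-Ab-C: minor triad on F = scale degree 1 → i.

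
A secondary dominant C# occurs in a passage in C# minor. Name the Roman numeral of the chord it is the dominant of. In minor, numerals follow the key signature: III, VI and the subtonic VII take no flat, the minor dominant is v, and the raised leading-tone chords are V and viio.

iv

The chord is a major triad on C#.
A dominant resolves down a perfect fifth: C# → F#. In C# minor, F# is scale degree 4, i.e. iv.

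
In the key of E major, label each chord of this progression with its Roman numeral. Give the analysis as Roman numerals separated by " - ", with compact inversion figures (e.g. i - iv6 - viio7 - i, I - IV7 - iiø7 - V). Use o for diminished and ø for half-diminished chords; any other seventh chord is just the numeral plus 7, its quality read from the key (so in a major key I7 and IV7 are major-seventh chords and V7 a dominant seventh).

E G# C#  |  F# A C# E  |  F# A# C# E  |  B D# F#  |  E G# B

vi6 - ii7 - V7/V - V - I

E-G#-C#: minor triad on C# = scale degree 6 → vi6.
F#-A-C#-E: minor seventh chord on F# = scale degree 2 → ii7.
F#-A#-C#-E is the secondary dominant of V (dominant seventh chord on F#): V7/V.
B-D#-F#: root B is the dominant; major triad there is V.
E-G#-B: major triad on E = scale degree 1 → I.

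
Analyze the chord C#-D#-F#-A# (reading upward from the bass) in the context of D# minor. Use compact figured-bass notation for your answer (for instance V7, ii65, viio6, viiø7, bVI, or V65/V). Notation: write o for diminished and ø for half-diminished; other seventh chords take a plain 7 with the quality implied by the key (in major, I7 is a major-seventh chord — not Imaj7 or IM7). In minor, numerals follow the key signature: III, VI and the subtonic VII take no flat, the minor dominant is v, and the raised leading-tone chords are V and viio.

The pitches D#-F#-A#-C# form a minor seventh chord rooted on D#.
D# is scale degree 1 in D# minor, and a minor seventh chord on that degree is written i7.
With C# in the bass the chord is in third inversion, so the figured bass is 42.

i42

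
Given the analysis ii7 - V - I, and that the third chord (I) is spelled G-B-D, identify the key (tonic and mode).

G major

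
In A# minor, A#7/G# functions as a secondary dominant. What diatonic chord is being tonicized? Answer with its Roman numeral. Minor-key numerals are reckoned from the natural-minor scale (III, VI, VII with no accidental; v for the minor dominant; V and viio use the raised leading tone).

iv

The chord is a dominant seventh chord on A#.
A dominant resolves down a perfect fifth: A# → D#. In A# minor, D# is scale degree 4, i.e. iv.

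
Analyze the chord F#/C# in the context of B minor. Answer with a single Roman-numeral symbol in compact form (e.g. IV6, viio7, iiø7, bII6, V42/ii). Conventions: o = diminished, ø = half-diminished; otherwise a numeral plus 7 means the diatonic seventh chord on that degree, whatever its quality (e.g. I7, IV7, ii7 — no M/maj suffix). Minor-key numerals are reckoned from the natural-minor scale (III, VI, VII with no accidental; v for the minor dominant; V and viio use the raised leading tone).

Stacked in thirds the chord is F#-A#-C#: a major triad on F#.
In B minor, F# is the dominant; the diatonic major triad there is V.
With C# in the bass the chord is in second inversion, so the figured bass is 64.

V64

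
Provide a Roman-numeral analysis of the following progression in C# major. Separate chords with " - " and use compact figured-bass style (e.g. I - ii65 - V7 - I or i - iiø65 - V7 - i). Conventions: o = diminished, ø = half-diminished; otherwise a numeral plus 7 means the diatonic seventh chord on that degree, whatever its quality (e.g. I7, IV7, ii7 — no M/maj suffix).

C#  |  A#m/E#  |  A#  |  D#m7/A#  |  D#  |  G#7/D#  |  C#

I - vi64 - V/ii - ii43 - V/V - V43 - I

C# has root C#, degree 1 in C# major, so I.
A#m/E#: minor triad on A# = scale degree 6 → vi64.
A# is the secondary dominant of ii (major triad on A#): V/ii.
D#m7/A# has root D#, degree 2 in C# major, so ii43.
D#: chromatic; D# is V of V, so V/V.
G#7/D#: root G# is the dominant; dominant seventh chord there is V43.
C#: root C# is the tonic; major triad there is I.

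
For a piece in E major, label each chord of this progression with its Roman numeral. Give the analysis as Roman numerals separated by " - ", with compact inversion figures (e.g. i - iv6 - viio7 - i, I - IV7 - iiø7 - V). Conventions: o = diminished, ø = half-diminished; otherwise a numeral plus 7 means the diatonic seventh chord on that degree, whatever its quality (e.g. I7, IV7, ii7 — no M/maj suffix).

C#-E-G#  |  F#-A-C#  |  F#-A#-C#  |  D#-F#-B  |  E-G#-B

vi - ii - V/V - V6 - I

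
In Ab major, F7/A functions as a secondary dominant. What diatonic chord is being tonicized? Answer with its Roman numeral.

The chord is a dominant seventh chord on F.
A dominant resolves down a perfect fifth: F → Bb. In Ab major, Bb is scale degree 2, i.e. ii.

ii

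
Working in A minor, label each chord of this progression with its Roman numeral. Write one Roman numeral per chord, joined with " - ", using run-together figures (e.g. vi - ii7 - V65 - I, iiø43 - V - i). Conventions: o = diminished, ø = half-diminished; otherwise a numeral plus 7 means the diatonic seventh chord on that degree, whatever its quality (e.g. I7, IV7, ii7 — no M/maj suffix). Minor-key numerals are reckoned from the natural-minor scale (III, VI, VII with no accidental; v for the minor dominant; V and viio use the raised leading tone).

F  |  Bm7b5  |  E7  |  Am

VI - iiø7 - V7 - i

F: root F is the submediant; major triad there is VI.
Bm7b5 has root B, degree 2 in A minor, so iiø7.
E7: dominant seventh chord on E = scale degree 5 → V7.
Am has root A, degree 1 in A minor, so i.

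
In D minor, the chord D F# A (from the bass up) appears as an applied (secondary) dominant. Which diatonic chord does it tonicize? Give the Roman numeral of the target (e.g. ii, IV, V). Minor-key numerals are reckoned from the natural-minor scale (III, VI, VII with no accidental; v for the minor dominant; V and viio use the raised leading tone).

The chord is a major triad on D.
A dominant resolves down a perfect fifth: D → G. In D minor, G is scale degree 4, i.e. iv.

iv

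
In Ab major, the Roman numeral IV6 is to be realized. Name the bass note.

IV in Ab major has root Db; the chord is Db-F-Ab.
The figure 6 means first inversion — the third is in the bass.

F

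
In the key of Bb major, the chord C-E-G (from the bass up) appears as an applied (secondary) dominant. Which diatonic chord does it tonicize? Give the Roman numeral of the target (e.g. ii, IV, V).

V

The chord is a major triad on C.
A dominant resolves down a perfect fifth: C → F. In Bb major, F is scale degree 5, i.e. V.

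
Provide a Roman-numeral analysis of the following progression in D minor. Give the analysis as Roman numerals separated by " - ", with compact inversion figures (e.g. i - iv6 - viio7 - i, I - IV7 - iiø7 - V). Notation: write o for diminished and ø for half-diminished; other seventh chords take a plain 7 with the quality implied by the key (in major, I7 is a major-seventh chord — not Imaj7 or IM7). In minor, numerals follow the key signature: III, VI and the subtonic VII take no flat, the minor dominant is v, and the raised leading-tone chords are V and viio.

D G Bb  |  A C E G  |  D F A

iv64 - v7 - i

D-G-Bb has root G, degree 4 in D minor, so iv64.
A-C-E-G has root A, degree 5 in D minor, so v7.
D-F-A has root D, degree 1 in D minor, so i.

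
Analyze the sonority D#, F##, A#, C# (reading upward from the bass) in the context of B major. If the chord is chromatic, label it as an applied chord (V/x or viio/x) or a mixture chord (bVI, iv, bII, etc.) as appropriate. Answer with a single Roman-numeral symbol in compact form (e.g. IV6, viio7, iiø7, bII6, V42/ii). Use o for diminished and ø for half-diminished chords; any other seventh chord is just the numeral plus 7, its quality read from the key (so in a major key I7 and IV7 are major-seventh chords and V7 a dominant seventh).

V7/vi

Stacked in thirds the chord is D#-F##-A#-C#: a dominant seventh chord on D#.
D# is not a diatonic chord root with this quality in B major, but it lies a perfect fifth above G# (vi), so the chord functions as an applied dominant of vi.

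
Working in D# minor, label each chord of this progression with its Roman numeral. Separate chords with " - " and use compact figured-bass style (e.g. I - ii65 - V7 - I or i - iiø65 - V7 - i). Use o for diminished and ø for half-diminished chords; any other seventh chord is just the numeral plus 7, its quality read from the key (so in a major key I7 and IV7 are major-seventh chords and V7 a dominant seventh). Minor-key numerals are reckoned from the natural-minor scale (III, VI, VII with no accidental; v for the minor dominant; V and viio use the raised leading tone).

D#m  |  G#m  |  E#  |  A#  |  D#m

i - iv - V/V - V - i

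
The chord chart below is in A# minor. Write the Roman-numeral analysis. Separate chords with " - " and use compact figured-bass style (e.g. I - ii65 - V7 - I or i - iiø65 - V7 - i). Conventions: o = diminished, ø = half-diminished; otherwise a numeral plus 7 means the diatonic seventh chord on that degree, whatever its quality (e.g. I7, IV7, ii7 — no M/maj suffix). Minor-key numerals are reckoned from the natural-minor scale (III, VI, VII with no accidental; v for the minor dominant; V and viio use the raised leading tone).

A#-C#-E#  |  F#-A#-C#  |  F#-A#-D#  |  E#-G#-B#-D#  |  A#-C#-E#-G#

i - VI - iv6 - v7 - i7

A#-C#-E#: root A# is the tonic; minor triad there is i.
F#-A#-C# has root F#, degree 6 in A# minor, so VI.
F#-A#-D# has root D#, degree 4 in A# minor, so iv6.
E#-G#-B#-D#: root E# is the dominant; minor seventh chord there is v7.
A#-C#-E#-G#: root A# is the tonic; minor seventh chord there is i7.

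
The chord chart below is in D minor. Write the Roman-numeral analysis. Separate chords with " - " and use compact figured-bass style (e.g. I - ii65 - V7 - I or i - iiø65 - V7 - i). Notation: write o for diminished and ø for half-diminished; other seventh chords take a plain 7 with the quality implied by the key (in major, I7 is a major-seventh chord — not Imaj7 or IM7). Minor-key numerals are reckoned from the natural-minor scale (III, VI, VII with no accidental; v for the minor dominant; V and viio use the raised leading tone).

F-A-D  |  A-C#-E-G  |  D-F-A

i6 - V7 - i

F-A-D has root D, degree 1 in D minor, so i6.
A-C#-E-G: root A is the dominant; dominant seventh chord there is V7.
D-F-A: minor triad on D = scale degree 1 → i.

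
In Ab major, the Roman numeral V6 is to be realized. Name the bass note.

G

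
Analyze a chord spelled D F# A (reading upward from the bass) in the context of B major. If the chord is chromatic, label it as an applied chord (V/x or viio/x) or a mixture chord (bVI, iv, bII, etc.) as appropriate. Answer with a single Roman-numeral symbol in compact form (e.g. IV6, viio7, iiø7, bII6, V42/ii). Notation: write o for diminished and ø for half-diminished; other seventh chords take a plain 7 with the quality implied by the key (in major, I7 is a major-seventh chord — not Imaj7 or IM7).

bIII

The pitches D-F#-A form a major triad rooted on D.
D is the lowered third degree of B major (diatonic 3 would be D#). This is a major triad on the lowered third degree, borrowed from the parallel minor.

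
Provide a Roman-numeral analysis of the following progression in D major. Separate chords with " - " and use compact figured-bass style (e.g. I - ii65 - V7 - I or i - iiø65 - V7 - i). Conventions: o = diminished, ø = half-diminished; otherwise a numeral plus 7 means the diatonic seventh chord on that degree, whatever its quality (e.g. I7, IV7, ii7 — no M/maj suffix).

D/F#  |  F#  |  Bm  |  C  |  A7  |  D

D/F#: major triad on D = scale degree 1 → I6.
F#: a major triad on F#, the applied dominant of vi → V/vi.
Bm: minor triad on B = scale degree 6 → vi.
C: C with this quality isn't in the key; it's bVII, borrowed from the parallel minor.
A7 has root A, degree 5 in D major, so V7.
D: major triad on D = scale degree 1 → I.

I6 - V/vi - vi - bVII - V7 - I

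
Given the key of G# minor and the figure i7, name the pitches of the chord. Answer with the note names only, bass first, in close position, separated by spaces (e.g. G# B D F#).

The numeral's case and figure indicate a minor seventh chord. In G# minor its root, the first degree, is G#.
Stacking thirds from G# gives G#-B-D#-F#.

G# B D# F#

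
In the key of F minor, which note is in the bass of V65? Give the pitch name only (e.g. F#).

V in F minor has root C; the chord is C-E-G-Bb.
The figure 65 means first inversion — the third is in the bass.

E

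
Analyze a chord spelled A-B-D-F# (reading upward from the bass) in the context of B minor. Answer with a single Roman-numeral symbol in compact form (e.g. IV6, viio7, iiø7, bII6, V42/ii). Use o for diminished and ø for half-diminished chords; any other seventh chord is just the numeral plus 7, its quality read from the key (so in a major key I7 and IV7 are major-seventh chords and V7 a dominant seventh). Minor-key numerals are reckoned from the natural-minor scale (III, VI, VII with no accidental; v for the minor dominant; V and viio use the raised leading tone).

Stacked in thirds the chord is B-D-F#-A: a minor seventh chord on B.
In B minor, B is the tonic; the diatonic minor seventh chord there is i7.
With A in the bass the chord is in third inversion, so the figured bass is 42.

i42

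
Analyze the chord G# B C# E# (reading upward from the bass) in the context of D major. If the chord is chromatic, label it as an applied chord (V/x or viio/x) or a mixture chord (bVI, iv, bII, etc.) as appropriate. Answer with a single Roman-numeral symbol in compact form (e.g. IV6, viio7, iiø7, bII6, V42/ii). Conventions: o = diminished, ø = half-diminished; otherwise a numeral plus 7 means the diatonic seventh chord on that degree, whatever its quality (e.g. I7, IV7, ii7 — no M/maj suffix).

V43/iii

Stacked in thirds the chord is C#-E#-G#-B: a dominant seventh chord on C#.
C# is not a diatonic chord root with this quality in D major, but it lies a perfect fifth above F# (iii), so the chord functions as an applied dominant of iii.
With G# in the bass the chord is in second inversion, so the figured bass is 43.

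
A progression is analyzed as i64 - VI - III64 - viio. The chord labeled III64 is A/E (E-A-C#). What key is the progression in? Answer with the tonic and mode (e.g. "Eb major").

F# minor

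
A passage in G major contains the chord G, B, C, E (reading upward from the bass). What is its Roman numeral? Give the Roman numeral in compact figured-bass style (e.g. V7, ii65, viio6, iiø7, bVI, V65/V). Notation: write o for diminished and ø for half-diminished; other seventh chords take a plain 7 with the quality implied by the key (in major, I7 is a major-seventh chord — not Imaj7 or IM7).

IV43

The pitches C-E-G-B form a major seventh chord rooted on C.
C is scale degree 4 in G major, and a major seventh chord on that degree is written IV7.
With G in the bass the chord is in second inversion, so the figured bass is 43.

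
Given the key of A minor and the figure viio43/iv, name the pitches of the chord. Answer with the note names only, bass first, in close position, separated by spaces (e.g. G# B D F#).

The slash marks an applied leading-tone chord: viio of iv. In A minor, iv is D, so the leading tone to it is C#, a half step below.
Building a fully diminished seventh chord on C# gives C#-E-G-Bb.
With the 43 figure the chord is in second inversion; from the bass G upward in close position it reads G-Bb-C#-E.

G Bb C# E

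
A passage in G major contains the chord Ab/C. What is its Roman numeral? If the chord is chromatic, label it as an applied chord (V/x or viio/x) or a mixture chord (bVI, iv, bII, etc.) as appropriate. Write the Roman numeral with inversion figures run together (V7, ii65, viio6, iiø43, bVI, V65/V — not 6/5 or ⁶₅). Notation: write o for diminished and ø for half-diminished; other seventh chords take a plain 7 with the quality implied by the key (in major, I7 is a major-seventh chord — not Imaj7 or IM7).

Stacked in thirds the chord is Ab-C-Eb: a major triad on Ab.
Ab is the lowered second degree of G major (diatonic 2 would be A). This is the Neapolitan sixth — a major triad on the lowered second degree, here in its customary first inversion.
With C in the bass the chord is in first inversion, so the figured bass is 6.

bII6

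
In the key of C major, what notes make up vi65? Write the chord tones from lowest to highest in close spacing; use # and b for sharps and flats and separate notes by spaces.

C E G A

The numeral's case and figure indicate a minor seventh chord. In C major its root, the submediant, is A.
Stacking thirds from A gives A-C-E-G.
With the 65 figure the chord is in first inversion; from the bass C upward in close position it reads C-E-G-A.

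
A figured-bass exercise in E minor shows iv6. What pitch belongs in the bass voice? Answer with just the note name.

C

iv in E minor has root A; the chord is A-C-E.
The figure 6 means first inversion — the third is in the bass.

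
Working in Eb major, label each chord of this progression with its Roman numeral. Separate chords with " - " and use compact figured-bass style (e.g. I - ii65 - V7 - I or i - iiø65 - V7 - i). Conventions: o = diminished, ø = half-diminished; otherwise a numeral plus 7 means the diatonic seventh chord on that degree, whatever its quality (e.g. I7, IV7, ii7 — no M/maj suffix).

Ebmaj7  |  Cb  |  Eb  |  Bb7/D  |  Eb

I7 - bVI - I - V65 - I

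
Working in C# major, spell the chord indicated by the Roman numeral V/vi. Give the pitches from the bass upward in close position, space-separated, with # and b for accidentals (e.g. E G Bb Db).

E# G## B#

V/vi is a secondary dominant — the dominant triad of vi. vi in C# major is A#, so the applied chord's root is E#, a perfect fifth above.
Building a major triad on E# gives E#-G##-B#.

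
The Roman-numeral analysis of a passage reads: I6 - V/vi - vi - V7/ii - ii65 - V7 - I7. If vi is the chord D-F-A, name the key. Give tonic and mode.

The anchor chord is a minor triad on D, labeled vi.
vi on D implies D is the submediant; that puts the tonic at F, and the lowercase numeral fits major mode.

F major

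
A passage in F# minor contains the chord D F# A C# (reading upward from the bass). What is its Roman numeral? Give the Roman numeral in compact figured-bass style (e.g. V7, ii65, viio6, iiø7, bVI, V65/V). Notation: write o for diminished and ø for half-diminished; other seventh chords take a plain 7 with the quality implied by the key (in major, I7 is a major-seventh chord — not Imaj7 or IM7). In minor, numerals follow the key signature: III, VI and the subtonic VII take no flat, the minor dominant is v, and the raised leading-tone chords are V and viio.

Stacked in thirds the chord is D-F#-A-C#: a major seventh chord on D.
D is scale degree 6 in F# minor, and a major seventh chord on that degree is written VI7.

VI7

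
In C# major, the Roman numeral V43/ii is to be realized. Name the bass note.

E#

The applied chord V43/ii is rooted on A#: A#-C##-E#-G#.
The figure 43 means second inversion — the fifth is in the bass.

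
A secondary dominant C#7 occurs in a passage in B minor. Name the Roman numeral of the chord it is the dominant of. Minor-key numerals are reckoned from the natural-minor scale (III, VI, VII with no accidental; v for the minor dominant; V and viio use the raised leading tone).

The chord is a dominant seventh chord on C#.
A dominant resolves down a perfect fifth: C# → F#. In B minor, F# is scale degree 5, i.e. V.

V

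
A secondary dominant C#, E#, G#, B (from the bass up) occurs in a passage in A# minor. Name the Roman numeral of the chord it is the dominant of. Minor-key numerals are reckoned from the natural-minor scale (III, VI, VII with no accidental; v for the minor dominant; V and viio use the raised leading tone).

The chord is a dominant seventh chord on C#.
A dominant resolves down a perfect fifth: C# → F#. In A# minor, F# is scale degree 6, i.e. VI.

VI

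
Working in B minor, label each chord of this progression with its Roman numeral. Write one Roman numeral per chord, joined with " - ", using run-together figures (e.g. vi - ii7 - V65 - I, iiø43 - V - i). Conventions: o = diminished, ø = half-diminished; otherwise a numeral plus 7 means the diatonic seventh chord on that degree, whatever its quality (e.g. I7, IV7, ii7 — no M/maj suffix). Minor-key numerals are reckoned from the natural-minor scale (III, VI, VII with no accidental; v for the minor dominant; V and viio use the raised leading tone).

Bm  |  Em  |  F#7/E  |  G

i - iv - V42 - VI

Bm: minor triad on B = scale degree 1 → i.
Em has root E, degree 4 in B minor, so iv.
F#7/E: dominant seventh chord on F# = scale degree 5 → V42.
G has root G, degree 6 in B minor, so VI.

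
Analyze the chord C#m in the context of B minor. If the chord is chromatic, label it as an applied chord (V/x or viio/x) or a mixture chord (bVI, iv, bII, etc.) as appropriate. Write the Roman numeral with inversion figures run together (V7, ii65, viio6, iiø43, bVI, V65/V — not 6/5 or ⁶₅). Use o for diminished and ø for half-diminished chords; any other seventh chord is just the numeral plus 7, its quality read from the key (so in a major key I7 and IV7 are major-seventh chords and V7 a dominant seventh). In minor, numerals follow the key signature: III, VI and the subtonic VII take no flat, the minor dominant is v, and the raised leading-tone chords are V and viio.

ii

Stacked in thirds the chord is C#-E-G#: a minor triad on C#.
C# is the second degree of B minor. This is the minor supertonic, borrowed from the parallel major (the Dorian ii).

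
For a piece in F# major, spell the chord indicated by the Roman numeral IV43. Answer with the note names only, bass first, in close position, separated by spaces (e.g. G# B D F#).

F# A# B D#

In F# major, the fourth degree is B, and the diatonic chord built there is a major seventh chord.
Stacking thirds from B gives B-D#-F#-A#.
The figured bass 43 indicates second inversion, placing the fifth (F#) in the bass: F#-A#-B-D#.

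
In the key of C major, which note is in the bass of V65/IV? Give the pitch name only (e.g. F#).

E

The applied chord V65/IV is rooted on C: C-E-G-Bb.
The figure 65 means first inversion — the third is in the bass.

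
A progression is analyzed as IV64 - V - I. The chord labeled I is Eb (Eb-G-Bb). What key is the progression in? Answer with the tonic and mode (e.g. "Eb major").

Eb major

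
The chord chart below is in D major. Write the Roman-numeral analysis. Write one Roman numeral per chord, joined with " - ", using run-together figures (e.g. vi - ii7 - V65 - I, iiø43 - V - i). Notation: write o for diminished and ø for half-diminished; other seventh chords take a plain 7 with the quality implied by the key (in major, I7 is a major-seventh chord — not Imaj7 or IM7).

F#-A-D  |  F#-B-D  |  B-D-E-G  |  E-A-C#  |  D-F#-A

I6 - vi64 - ii43 - V64 - I

F#-A-D: root D is the tonic; major triad there is I6.
F#-B-D: root B is the submediant; minor triad there is vi64.
B-D-E-G has root E, degree 2 in D major, so ii43.
E-A-C# has root A, degree 5 in D major, so V64.
D-F#-A: root D is the tonic; major triad there is I.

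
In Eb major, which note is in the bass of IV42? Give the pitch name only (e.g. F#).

G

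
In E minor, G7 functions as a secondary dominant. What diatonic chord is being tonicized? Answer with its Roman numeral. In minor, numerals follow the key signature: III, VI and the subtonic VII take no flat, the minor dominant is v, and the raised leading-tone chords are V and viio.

The chord is a dominant seventh chord on G.
A dominant resolves down a perfect fifth: G → C. In E minor, C is scale degree 6, i.e. VI.

VI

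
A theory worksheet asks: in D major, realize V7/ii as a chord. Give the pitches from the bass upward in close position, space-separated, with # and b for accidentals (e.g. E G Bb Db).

The slash means an applied dominant: we want the dominant of ii. In D major, ii is E minor, and its dominant is built on B.
Building a dominant seventh chord on B gives B-D#-F#-A.

B D# F# A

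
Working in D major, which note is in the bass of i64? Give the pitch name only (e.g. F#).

i in D major has root D; the chord is D-F-A.
The figure 64 means second inversion — the fifth is in the bass.

A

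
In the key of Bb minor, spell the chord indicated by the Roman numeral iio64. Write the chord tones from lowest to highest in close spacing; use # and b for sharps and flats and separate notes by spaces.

Gb C Eb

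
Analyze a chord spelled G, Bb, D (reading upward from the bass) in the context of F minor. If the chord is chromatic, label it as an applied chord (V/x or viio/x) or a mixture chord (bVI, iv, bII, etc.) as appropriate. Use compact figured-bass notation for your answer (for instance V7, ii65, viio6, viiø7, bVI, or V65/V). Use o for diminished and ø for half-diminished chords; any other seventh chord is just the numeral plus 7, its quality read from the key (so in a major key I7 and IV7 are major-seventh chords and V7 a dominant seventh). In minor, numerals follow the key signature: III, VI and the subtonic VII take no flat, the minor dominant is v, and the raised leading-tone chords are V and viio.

Stacked in thirds the chord is G-Bb-D: a minor triad on G.
G is the second degree of F minor. This is the minor supertonic, borrowed from the parallel major (the Dorian ii).

ii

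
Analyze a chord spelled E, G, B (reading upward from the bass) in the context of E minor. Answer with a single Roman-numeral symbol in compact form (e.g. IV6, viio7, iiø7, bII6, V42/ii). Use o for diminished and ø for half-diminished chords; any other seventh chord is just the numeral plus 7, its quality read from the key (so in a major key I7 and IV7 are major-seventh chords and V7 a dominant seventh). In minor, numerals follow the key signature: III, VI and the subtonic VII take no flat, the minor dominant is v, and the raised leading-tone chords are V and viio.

i

Stacked in thirds the chord is E-G-B: a minor triad on E.
In E minor, E is the tonic; the diatonic minor triad there is i.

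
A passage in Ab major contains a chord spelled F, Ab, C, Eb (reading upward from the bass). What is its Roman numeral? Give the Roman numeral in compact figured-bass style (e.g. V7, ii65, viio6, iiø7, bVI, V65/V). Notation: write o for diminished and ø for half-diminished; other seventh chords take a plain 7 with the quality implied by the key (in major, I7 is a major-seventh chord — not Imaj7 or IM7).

The pitches F-Ab-C-Eb form a minor seventh chord rooted on F.
In Ab major, F is the submediant; the diatonic minor seventh chord there is vi7.

vi7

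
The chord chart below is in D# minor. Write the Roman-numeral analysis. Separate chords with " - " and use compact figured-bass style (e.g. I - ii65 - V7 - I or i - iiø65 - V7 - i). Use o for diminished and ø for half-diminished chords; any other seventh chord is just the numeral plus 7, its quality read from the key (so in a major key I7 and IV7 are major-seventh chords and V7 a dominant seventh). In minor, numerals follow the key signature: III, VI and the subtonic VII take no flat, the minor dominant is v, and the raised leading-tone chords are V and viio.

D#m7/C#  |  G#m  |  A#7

i42 - iv - V7

D#m7/C# has root D#, degree 1 in D# minor, so i42.
G#m: root G# is the subdominant; minor triad there is iv.
A#7: dominant seventh chord on A# = scale degree 5 → V7.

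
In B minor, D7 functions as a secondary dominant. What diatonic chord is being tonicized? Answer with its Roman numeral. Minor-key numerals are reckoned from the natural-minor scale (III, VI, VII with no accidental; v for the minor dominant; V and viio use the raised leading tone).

The chord is a dominant seventh chord on D.
A dominant resolves down a perfect fifth: D → G. In B minor, G is scale degree 6, i.e. VI.

VI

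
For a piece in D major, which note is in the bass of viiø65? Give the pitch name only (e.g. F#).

E

viiø in D major has root C#; the chord is C#-E-G-B.
The figure 65 means first inversion — the third is in the bass.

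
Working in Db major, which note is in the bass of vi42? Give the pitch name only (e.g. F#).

vi in Db major has root Bb; the chord is Bb-Db-F-Ab.
The figure 42 means third inversion — the seventh is in the bass.

Ab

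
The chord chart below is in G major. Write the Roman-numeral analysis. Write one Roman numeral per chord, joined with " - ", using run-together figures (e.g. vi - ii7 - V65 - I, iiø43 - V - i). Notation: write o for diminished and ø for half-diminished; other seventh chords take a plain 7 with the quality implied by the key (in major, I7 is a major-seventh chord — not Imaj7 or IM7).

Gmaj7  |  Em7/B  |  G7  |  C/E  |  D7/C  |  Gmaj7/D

I7 - vi43 - V7/IV - IV6 - V42 - I43

Gmaj7: major seventh chord on G = scale degree 1 → I7.
Em7/B: root E is the submediant; minor seventh chord there is vi43.
G7: a dominant seventh chord on G, the applied dominant of IV → V7/IV.
C/E has root C, degree 4 in G major, so IV6.
D7/C: root D is the dominant; dominant seventh chord there is V42.
Gmaj7/D: major seventh chord on G = scale degree 1 → I43.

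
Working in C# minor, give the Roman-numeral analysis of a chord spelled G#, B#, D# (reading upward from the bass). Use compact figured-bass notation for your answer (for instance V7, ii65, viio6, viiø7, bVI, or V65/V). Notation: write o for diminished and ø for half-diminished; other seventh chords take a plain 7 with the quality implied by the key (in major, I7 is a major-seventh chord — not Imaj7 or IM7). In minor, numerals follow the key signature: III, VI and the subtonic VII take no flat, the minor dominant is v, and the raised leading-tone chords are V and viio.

Stacked in thirds the chord is G#-B#-D#: a major triad on G#.
G# is scale degree 5 in C# minor, and a major triad on that degree is written V.

V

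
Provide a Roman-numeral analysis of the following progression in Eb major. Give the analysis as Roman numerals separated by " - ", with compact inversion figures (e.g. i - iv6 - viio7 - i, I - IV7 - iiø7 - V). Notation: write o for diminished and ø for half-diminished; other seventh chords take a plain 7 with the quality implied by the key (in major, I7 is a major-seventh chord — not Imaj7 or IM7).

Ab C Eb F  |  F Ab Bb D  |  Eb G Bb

Ab-C-Eb-F: root F is the supertonic; minor seventh chord there is ii65.
F-Ab-Bb-D has root Bb, degree 5 in Eb major, so V43.
Eb-G-Bb has root Eb, degree 1 in Eb major, so I.

ii65 - V43 - I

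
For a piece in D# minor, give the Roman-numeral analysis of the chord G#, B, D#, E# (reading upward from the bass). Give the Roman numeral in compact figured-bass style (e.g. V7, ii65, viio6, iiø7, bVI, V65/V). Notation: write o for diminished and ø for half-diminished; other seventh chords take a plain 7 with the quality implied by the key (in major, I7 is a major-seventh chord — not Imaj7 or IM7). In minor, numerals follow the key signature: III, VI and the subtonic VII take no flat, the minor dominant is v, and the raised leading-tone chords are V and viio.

iiø65

The pitches E#-G#-B-D# form a half-diminished seventh chord rooted on E#.
E# is scale degree 2 in D# minor, and a half-diminished seventh chord on that degree is written iiø7.
With G# in the bass the chord is in first inversion, so the figured bass is 65.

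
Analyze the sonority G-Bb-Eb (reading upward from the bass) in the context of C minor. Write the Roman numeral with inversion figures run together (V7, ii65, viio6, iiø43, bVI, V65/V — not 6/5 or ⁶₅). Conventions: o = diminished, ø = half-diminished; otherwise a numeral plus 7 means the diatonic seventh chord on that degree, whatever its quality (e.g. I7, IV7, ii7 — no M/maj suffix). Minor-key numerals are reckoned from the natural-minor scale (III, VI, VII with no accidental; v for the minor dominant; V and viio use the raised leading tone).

Stacked in thirds the chord is Eb-G-Bb: a major triad on Eb.
Eb is scale degree 3 in C minor, and a major triad on that degree is written III.
With G in the bass the chord is in first inversion, so the figured bass is 6.

III6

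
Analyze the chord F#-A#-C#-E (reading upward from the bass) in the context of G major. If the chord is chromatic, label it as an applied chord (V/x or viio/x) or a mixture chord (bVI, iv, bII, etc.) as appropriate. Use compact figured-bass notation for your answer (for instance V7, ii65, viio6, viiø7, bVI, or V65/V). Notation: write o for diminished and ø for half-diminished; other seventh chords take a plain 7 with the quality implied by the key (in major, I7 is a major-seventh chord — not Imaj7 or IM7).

V7/iii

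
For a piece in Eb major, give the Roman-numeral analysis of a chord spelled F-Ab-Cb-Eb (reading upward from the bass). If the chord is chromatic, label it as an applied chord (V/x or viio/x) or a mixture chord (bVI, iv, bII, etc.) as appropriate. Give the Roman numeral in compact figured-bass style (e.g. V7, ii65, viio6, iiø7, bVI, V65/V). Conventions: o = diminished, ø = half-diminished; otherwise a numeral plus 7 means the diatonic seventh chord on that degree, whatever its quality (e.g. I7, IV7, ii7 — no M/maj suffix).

iiø7

The pitches F-Ab-Cb-Eb form a half-diminished seventh chord rooted on F.
F is the second degree of Eb major. This is the half-diminished supertonic seventh, borrowed from the parallel minor.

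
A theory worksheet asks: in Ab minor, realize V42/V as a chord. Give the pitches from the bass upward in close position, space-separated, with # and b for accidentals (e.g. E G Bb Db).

V42/V is a secondary dominant — the dominant seventh of V. V in Ab minor is Eb, so the applied chord's root is Bb, a perfect fifth above.
Building a dominant seventh chord on Bb gives Bb-D-F-Ab.
With the 42 figure the chord is in third inversion; from the bass Ab upward in close position it reads Ab-Bb-D-F.

Ab Bb D F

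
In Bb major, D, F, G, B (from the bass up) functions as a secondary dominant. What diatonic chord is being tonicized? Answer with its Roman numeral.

ii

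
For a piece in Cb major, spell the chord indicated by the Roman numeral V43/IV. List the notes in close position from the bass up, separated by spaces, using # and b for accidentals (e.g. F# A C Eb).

The slash means an applied dominant: we want the dominant of IV. In Cb major, IV is Fb major, and its dominant is built on Cb.
Building a dominant seventh chord on Cb gives Cb-Eb-Gb-Bbb.
The figured bass 43 indicates second inversion, placing the fifth (Gb) in the bass: Gb-Bbb-Cb-Eb.

Gb Bbb Cb Eb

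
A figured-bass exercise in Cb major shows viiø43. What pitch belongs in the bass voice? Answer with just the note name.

Fb

viiø in Cb major has root Bb; the chord is Bb-Db-Fb-Ab.
The figure 43 means second inversion — the fifth is in the bass.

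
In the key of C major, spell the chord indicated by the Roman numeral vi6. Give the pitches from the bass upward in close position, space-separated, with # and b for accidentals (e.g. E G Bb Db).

C E A

In C major, scale degree 6 is A, and the diatonic chord built there is a minor triad.
Stacking thirds from A gives A-C-E.
With the 6 figure the chord is in first inversion; from the bass C upward in close position it reads C-E-A.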